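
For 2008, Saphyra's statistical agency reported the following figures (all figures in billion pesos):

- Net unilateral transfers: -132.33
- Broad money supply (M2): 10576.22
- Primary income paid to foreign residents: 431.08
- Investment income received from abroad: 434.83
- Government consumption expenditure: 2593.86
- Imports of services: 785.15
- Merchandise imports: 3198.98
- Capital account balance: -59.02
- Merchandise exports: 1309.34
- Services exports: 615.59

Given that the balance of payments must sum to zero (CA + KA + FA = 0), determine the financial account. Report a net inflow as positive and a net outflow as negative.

2246.80

Goods balance = 1309.34 - 3198.98 = -1889.64
Services balance = 615.59 - 785.15 = -169.56
Trade balance (goods + services) = -1889.64 + (-169.56) = -2059.20
Net primary income = 434.83 - 431.08 = 3.75
Net secondary income = -132.33
Current account = -2059.20 + 3.75 + (-132.33) = -2187.78
Financial account = -(-2187.78 + (-59.02)) = 2246.80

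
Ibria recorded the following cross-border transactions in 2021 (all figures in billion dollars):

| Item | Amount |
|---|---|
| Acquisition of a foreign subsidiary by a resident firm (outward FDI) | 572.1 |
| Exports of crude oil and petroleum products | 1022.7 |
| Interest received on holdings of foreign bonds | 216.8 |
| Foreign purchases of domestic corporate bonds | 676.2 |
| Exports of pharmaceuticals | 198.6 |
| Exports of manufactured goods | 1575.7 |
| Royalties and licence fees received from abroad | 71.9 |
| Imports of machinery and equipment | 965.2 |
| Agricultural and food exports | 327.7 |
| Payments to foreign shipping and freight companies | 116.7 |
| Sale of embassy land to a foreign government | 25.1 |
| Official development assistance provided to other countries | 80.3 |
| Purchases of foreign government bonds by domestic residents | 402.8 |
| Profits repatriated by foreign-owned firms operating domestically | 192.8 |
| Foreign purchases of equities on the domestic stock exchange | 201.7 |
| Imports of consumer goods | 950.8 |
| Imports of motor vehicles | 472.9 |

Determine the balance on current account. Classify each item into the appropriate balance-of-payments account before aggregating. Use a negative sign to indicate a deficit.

634.7

Goods: 1575.7 + 1022.7 - 950.8 - 965.2 - 472.9 + 198.6 + 327.7 = 735.8
Services: 71.9 - 116.7 = -44.8
Primary income: 216.8 - 192.8 = 24.0
Secondary income: -80.3
Current account = 735.8 + (-44.8) + 24.0 + (-80.3) = 634.7
(Excluded from the current account — financial account: acquisition of a foreign subsidiary by a resident firm (outward FDI) 572.1, foreign purchases of domestic corporate bonds 676.2, purchases of foreign government bonds by domestic residents 402.8, foreign purchases of equities on the domestic stock exchange 201.7; capital account: sale of embassy land to a foreign government 25.1.)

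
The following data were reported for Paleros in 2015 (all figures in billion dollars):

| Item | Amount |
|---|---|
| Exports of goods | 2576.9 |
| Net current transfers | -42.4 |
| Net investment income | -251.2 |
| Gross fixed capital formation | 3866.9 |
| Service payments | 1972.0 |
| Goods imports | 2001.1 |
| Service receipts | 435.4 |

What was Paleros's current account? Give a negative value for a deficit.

-1254.4

Goods balance = 2576.9 - 2001.1 = 575.8
Services balance = 435.4 - 1972.0 = -1536.6
Trade balance (goods + services) = 575.8 + (-1536.6) = -960.8
Net primary income = -251.2
Net secondary income = -42.4
Current account = -960.8 + (-251.2) + (-42.4) = -1254.4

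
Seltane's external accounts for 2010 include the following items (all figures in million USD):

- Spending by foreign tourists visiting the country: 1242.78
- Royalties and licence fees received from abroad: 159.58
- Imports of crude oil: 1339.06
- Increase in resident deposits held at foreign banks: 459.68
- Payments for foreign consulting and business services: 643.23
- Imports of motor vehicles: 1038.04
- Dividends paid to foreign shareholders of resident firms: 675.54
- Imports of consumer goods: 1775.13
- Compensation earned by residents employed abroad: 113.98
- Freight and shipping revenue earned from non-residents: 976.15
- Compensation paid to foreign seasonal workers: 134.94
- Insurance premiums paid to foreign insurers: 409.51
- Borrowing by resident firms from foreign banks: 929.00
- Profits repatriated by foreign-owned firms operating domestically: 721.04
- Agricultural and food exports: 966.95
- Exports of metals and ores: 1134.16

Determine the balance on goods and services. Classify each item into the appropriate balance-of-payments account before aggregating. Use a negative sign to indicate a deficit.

Goods: -1775.13 + 966.95 - 1038.04 - 1339.06 + 1134.16 = -2051.12
Services: 1242.78 - 643.23 + 976.15 - 409.51 + 159.58 = 1325.77
Trade balance = -2051.12 + 1325.77 = -725.35
(Excluded from the trade balance — financial account: increase in resident deposits held at foreign banks 459.68, borrowing by resident firms from foreign banks 929.00; primary income: dividends paid to foreign shareholders of resident firms 675.54, compensation earned by residents employed abroad 113.98, compensation paid to foreign seasonal workers 134.94, profits repatriated by foreign-owned firms operating domestically 721.04.)

-725.35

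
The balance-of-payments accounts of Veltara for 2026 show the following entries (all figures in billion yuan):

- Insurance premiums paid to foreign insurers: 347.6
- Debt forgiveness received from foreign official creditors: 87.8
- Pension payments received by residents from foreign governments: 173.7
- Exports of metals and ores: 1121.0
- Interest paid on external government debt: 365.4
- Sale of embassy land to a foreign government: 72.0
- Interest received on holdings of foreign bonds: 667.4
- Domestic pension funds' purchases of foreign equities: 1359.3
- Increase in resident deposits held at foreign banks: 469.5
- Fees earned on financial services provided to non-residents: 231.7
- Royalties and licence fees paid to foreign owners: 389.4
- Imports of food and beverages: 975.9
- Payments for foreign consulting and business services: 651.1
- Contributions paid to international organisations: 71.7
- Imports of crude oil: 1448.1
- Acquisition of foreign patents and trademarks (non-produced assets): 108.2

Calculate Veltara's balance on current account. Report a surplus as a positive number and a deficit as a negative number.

-2055.4

Goods: 1121.0 - 975.9 - 1448.1 = -1303.0
Services: -651.1 - 347.6 - 389.4 + 231.7 = -1156.4
Primary income: 667.4 - 365.4 = 302.0
Secondary income: -71.7 + 173.7 = 102.0
Current account = (-1303.0) + (-1156.4) + 302.0 + 102.0 = -2055.4
(Excluded from the current account — capital account: debt forgiveness received from foreign official creditors 87.8, sale of embassy land to a foreign government 72.0, acquisition of foreign patents and trademarks (non-produced assets) 108.2; financial account: domestic pension funds' purchases of foreign equities 1359.3, increase in resident deposits held at foreign banks 469.5.)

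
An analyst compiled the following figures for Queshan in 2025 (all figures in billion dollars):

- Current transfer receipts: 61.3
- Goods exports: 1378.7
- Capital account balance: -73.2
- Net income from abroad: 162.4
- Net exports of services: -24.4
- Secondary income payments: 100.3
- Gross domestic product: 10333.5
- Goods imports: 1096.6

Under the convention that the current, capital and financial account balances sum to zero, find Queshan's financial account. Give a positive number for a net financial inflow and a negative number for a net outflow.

-307.9

Goods balance = 1378.7 - 1096.6 = 282.1
Services balance = -24.4
Trade balance (goods + services) = 282.1 + (-24.4) = 257.7
Net primary income = 162.4
Net secondary income = 61.3 - 100.3 = -39.0
Current account = 257.7 + 162.4 + (-39.0) = 381.1
Financial account = -(381.1 + (-73.2)) = -307.9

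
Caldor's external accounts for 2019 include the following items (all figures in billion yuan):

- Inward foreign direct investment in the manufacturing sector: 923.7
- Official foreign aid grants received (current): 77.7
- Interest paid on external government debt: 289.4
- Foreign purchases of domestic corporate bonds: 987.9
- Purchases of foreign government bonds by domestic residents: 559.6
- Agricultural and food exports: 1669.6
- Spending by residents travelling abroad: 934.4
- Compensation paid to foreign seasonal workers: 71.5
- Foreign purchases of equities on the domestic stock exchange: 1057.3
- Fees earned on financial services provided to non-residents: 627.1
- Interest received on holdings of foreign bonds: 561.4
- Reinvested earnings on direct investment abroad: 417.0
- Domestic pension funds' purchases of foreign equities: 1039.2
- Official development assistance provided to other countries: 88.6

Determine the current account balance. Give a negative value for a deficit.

Goods: 1669.6
Services: 627.1 - 934.4 = -307.3
Primary income: 417.0 + 561.4 - 289.4 - 71.5 = 617.5
Secondary income: 77.7 - 88.6 = -10.9
Current account = 1669.6 + (-307.3) + 617.5 + (-10.9) = 1968.9
(Excluded from the current account — financial account: inward foreign direct investment in the manufacturing sector 923.7, foreign purchases of domestic corporate bonds 987.9, purchases of foreign government bonds by domestic residents 559.6, foreign purchases of equities on the domestic stock exchange 1057.3, domestic pension funds' purchases of foreign equities 1039.2.)

1968.9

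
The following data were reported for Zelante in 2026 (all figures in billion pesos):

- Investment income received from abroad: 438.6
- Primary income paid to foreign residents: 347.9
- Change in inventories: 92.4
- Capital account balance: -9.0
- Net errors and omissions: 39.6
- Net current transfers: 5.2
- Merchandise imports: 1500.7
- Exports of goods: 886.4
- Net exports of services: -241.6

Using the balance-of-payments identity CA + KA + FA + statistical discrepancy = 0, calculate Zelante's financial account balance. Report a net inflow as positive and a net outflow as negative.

729.4

Goods balance = 886.4 - 1500.7 = -614.3
Services balance = -241.6
Trade balance (goods + services) = -614.3 + (-241.6) = -855.9
Net primary income = 438.6 - 347.9 = 90.7
Net secondary income = 5.2
Current account = -855.9 + 90.7 + 5.2 = -760.0
Financial account = -(-760.0 + (-9.0) + 39.6) = 729.4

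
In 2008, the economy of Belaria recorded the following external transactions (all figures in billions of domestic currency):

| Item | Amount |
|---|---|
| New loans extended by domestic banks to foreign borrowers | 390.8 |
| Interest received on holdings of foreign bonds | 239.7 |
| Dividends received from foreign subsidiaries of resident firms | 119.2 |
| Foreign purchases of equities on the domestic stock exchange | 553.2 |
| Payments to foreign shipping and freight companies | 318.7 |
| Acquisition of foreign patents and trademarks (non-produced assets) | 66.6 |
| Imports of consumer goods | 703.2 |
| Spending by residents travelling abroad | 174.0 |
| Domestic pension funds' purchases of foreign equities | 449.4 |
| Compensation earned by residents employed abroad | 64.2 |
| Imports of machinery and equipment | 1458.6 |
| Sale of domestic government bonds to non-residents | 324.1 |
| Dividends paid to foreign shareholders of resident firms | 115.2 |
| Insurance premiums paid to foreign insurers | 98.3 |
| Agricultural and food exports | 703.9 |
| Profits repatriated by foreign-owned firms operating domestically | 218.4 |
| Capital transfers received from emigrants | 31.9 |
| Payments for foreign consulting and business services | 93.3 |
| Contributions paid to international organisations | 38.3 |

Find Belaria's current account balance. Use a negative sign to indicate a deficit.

-2091.0

Goods: 703.9 - 1458.6 - 703.2 = -1457.9
Services: -174.0 - 318.7 - 93.3 - 98.3 = -684.3
Primary income: 119.2 + 239.7 - 218.4 + 64.2 - 115.2 = 89.5
Secondary income: -38.3
Current account = (-1457.9) + (-684.3) + 89.5 + (-38.3) = -2091.0
(Excluded from the current account — financial account: new loans extended by domestic banks to foreign borrowers 390.8, foreign purchases of equities on the domestic stock exchange 553.2, domestic pension funds' purchases of foreign equities 449.4, sale of domestic government bonds to non-residents 324.1; capital account: acquisition of foreign patents and trademarks (non-produced assets) 66.6, capital transfers received from emigrants 31.9.)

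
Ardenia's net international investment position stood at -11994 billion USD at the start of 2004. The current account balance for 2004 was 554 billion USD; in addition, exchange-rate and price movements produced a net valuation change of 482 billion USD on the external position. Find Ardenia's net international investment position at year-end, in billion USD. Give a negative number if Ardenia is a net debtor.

-10958

Change in NIIP = current account + net valuation change = 554 + 482 = 1036
End-of-year NIIP = -11994 + 1036 = -10958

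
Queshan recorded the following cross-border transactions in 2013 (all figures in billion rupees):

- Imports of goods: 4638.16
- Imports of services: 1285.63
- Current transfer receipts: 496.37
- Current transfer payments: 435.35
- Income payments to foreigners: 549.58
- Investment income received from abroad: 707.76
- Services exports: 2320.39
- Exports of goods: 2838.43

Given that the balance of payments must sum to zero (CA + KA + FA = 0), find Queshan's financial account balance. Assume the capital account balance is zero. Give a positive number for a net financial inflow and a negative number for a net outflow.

Goods balance = 2838.43 - 4638.16 = -1799.73
Services balance = 2320.39 - 1285.63 = 1034.76
Trade balance (goods + services) = -1799.73 + 1034.76 = -764.97
Net primary income = 707.76 - 549.58 = 158.18
Net secondary income = 496.37 - 435.35 = 61.02
Current account = -764.97 + 158.18 + 61.02 = -545.77
Financial account = -(-545.77) = 545.77

545.77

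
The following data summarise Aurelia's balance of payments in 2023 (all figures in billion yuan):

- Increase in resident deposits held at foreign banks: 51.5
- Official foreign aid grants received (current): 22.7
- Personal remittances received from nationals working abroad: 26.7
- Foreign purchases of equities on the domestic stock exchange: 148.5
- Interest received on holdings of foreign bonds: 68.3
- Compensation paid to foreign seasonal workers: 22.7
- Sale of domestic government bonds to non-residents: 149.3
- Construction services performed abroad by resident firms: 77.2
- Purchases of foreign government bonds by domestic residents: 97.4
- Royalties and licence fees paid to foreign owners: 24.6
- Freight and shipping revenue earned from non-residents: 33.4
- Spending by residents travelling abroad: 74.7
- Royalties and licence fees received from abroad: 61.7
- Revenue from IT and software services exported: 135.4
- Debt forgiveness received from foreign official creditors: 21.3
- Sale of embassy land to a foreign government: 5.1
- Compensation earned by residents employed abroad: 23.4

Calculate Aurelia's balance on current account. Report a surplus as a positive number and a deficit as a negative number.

326.8

Services: 77.2 - 74.7 + 61.7 + 135.4 + 33.4 - 24.6 = 208.4
Primary income: -22.7 + 23.4 + 68.3 = 69.0
Secondary income: 26.7 + 22.7 = 49.4
Current account = 208.4 + 69.0 + 49.4 = 326.8
(Excluded from the current account — financial account: increase in resident deposits held at foreign banks 51.5, foreign purchases of equities on the domestic stock exchange 148.5, sale of domestic government bonds to non-residents 149.3, purchases of foreign government bonds by domestic residents 97.4; capital account: debt forgiveness received from foreign official creditors 21.3, sale of embassy land to a foreign government 5.1.)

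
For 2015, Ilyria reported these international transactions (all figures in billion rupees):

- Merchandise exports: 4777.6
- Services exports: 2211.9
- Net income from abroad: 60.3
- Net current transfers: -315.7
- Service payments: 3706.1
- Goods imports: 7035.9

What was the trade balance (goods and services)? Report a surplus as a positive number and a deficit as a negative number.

-3752.5

Goods balance = 4777.6 - 7035.9 = -2258.3
Services balance = 2211.9 - 3706.1 = -1494.2
Trade balance (goods + services) = -2258.3 + (-1494.2) = -3752.5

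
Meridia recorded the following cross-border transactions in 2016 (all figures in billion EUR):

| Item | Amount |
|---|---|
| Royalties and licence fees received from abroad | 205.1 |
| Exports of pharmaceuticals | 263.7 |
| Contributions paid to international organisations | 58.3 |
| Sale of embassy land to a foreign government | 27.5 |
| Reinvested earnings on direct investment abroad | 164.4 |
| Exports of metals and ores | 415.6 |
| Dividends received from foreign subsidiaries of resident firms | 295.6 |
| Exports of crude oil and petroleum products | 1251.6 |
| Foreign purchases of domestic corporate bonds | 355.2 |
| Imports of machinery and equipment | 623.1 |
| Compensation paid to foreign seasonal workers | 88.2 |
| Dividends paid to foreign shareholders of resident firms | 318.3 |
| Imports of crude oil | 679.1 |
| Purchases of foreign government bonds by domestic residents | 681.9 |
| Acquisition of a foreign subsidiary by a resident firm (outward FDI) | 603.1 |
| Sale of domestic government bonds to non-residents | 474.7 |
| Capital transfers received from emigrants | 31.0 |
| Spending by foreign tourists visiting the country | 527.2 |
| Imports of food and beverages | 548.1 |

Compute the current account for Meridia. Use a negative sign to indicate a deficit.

808.1

Goods: -548.1 + 415.6 - 623.1 + 263.7 - 679.1 + 1251.6 = 80.6
Services: 205.1 + 527.2 = 732.3
Primary income: -318.3 + 295.6 - 88.2 + 164.4 = 53.5
Secondary income: -58.3
Current account = 80.6 + 732.3 + 53.5 + (-58.3) = 808.1
(Excluded from the current account — capital account: sale of embassy land to a foreign government 27.5, capital transfers received from emigrants 31.0; financial account: foreign purchases of domestic corporate bonds 355.2, purchases of foreign government bonds by domestic residents 681.9, acquisition of a foreign subsidiary by a resident firm (outward FDI) 603.1, sale of domestic government bonds to non-residents 474.7.)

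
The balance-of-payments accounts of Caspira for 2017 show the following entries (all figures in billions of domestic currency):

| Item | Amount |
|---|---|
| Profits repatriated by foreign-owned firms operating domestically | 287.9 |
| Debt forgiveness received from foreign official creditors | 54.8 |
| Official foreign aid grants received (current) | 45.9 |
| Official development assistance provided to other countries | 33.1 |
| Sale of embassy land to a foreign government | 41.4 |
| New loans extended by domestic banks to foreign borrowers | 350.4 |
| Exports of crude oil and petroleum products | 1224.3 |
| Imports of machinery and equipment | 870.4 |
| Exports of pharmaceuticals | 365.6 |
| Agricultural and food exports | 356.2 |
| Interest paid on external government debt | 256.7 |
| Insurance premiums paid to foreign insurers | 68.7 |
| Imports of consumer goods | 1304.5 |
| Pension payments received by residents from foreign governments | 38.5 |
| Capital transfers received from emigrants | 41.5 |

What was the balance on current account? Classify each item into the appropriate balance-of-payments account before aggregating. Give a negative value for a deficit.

Goods: 365.6 + 1224.3 - 1304.5 - 870.4 + 356.2 = -228.8
Services: -68.7
Primary income: -256.7 - 287.9 = -544.6
Secondary income: 38.5 - 33.1 + 45.9 = 51.3
Current account = (-228.8) + (-68.7) + (-544.6) + 51.3 = -790.8
(Excluded from the current account — capital account: debt forgiveness received from foreign official creditors 54.8, sale of embassy land to a foreign government 41.4, capital transfers received from emigrants 41.5; financial account: new loans extended by domestic banks to foreign borrowers 350.4.)

-790.8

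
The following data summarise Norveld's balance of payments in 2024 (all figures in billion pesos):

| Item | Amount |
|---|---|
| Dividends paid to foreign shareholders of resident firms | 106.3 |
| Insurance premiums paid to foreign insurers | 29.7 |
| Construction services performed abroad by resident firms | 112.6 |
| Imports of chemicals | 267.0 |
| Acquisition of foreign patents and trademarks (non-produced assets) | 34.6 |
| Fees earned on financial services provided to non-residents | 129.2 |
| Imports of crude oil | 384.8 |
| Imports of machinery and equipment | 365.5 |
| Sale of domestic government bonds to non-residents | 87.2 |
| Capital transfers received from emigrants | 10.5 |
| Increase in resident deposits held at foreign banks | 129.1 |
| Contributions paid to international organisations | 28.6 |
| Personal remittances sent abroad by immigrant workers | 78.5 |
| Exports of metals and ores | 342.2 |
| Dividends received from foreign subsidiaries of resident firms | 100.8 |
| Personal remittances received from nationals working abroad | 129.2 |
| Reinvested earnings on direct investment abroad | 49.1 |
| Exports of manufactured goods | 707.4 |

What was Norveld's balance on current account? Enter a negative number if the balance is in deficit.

310.1

Goods: 707.4 + 342.2 - 267.0 - 384.8 - 365.5 = 32.3
Services: 112.6 + 129.2 - 29.7 = 212.1
Primary income: 49.1 + 100.8 - 106.3 = 43.6
Secondary income: 129.2 - 78.5 - 28.6 = 22.1
Current account = 32.3 + 212.1 + 43.6 + 22.1 = 310.1
(Excluded from the current account — capital account: acquisition of foreign patents and trademarks (non-produced assets) 34.6, capital transfers received from emigrants 10.5; financial account: sale of domestic government bonds to non-residents 87.2, increase in resident deposits held at foreign banks 129.1.)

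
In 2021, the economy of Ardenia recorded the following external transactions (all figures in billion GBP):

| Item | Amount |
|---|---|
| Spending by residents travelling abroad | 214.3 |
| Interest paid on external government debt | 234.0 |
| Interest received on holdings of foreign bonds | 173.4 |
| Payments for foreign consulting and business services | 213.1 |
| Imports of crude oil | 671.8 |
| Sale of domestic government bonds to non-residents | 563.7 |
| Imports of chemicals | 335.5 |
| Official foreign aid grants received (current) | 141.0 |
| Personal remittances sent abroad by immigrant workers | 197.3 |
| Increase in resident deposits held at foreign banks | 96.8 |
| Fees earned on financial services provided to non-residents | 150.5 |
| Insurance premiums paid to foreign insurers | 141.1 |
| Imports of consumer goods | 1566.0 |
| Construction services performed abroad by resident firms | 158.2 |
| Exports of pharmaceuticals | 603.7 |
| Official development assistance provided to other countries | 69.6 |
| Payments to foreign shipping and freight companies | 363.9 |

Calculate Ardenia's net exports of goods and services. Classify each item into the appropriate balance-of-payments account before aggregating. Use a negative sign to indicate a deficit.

-2593.3

Goods: -1566.0 - 671.8 - 335.5 + 603.7 = -1969.6
Services: -214.3 - 141.1 - 213.1 - 363.9 + 150.5 + 158.2 = -623.7
Trade balance = -1969.6 + (-623.7) = -2593.3
(Excluded from the trade balance — primary income: interest paid on external government debt 234.0, interest received on holdings of foreign bonds 173.4; financial account: sale of domestic government bonds to non-residents 563.7, increase in resident deposits held at foreign banks 96.8; secondary income: official foreign aid grants received (current) 141.0, personal remittances sent abroad by immigrant workers 197.3, official development assistance provided to other countries 69.6.)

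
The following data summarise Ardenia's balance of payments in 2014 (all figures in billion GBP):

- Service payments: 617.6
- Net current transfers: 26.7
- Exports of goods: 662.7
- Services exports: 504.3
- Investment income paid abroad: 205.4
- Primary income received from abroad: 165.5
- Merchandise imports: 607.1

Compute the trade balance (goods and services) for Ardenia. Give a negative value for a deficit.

-57.7

Goods balance = 662.7 - 607.1 = 55.6
Services balance = 504.3 - 617.6 = -113.3
Trade balance (goods + services) = 55.6 + (-113.3) = -57.7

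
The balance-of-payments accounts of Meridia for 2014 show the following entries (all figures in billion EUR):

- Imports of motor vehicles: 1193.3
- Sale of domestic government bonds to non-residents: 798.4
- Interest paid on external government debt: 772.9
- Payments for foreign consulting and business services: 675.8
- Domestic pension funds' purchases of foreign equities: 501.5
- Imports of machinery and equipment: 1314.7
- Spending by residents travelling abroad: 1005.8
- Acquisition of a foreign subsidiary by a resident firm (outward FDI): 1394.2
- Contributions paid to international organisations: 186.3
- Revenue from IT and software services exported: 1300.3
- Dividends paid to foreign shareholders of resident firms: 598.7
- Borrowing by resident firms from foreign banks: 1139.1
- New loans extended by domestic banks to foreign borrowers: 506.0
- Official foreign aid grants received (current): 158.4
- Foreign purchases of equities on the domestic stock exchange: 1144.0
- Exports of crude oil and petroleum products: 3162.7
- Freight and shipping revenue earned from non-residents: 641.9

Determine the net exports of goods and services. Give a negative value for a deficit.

915.3

Goods: -1193.3 + 3162.7 - 1314.7 = 654.7
Services: -675.8 - 1005.8 + 641.9 + 1300.3 = 260.6
Trade balance = 654.7 + 260.6 = 915.3
(Excluded from the trade balance — financial account: sale of domestic government bonds to non-residents 798.4, domestic pension funds' purchases of foreign equities 501.5, acquisition of a foreign subsidiary by a resident firm (outward FDI) 1394.2, borrowing by resident firms from foreign banks 1139.1, new loans extended by domestic banks to foreign borrowers 506.0, foreign purchases of equities on the domestic stock exchange 1144.0; primary income: interest paid on external government debt 772.9, dividends paid to foreign shareholders of resident firms 598.7; secondary income: contributions paid to international organisations 186.3, official foreign aid grants received (current) 158.4.)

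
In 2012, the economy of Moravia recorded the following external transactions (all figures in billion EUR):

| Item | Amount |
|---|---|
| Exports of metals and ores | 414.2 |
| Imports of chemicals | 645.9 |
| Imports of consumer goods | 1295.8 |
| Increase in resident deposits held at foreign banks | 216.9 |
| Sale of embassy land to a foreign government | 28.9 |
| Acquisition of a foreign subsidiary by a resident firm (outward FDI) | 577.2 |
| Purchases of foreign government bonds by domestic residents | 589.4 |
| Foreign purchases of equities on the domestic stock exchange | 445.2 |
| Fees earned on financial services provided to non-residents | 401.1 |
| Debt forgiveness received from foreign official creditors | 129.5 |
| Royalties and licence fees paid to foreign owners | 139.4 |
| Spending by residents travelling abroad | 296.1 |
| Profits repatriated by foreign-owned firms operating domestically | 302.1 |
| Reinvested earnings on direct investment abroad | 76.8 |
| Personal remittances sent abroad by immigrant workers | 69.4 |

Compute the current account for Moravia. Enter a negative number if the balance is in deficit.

Goods: -645.9 - 1295.8 + 414.2 = -1527.5
Services: -296.1 + 401.1 - 139.4 = -34.4
Primary income: -302.1 + 76.8 = -225.3
Secondary income: -69.4
Current account = (-1527.5) + (-34.4) + (-225.3) + (-69.4) = -1856.6
(Excluded from the current account — financial account: increase in resident deposits held at foreign banks 216.9, acquisition of a foreign subsidiary by a resident firm (outward FDI) 577.2, purchases of foreign government bonds by domestic residents 589.4, foreign purchases of equities on the domestic stock exchange 445.2; capital account: sale of embassy land to a foreign government 28.9, debt forgiveness received from foreign official creditors 129.5.)

-1856.6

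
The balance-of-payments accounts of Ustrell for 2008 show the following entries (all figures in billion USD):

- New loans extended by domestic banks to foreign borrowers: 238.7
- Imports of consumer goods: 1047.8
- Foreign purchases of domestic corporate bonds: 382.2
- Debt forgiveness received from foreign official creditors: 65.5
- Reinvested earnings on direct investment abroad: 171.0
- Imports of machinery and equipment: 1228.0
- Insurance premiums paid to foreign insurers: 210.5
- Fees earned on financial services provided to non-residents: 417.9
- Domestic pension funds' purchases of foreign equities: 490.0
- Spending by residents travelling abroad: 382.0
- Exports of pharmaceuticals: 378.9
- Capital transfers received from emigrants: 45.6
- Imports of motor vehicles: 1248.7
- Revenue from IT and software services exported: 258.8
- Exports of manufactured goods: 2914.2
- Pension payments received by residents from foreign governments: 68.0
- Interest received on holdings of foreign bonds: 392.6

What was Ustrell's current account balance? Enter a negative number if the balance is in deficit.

484.4

Goods: 378.9 - 1228.0 - 1047.8 + 2914.2 - 1248.7 = -231.4
Services: 417.9 + 258.8 - 382.0 - 210.5 = 84.2
Primary income: 171.0 + 392.6 = 563.6
Secondary income: 68.0
Current account = (-231.4) + 84.2 + 563.6 + 68.0 = 484.4
(Excluded from the current account — financial account: new loans extended by domestic banks to foreign borrowers 238.7, foreign purchases of domestic corporate bonds 382.2, domestic pension funds' purchases of foreign equities 490.0; capital account: debt forgiveness received from foreign official creditors 65.5, capital transfers received from emigrants 45.6.)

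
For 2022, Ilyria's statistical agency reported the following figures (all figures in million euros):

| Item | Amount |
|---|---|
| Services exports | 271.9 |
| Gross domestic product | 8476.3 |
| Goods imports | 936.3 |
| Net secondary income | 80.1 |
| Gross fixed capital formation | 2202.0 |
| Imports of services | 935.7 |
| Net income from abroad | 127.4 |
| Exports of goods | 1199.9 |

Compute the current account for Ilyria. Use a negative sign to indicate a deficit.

Goods balance = 1199.9 - 936.3 = 263.6
Services balance = 271.9 - 935.7 = -663.8
Trade balance (goods + services) = 263.6 + (-663.8) = -400.2
Net primary income = 127.4
Net secondary income = 80.1
Current account = -400.2 + 127.4 + 80.1 = -192.7

-192.7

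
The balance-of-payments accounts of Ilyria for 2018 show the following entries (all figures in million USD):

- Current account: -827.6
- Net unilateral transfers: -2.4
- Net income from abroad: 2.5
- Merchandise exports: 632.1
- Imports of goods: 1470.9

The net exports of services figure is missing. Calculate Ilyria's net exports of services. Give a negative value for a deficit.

Current account = goods balance + services balance + net primary income + net secondary income
Sum of the known components = -838.7
Net exports of services = CA - (known components) = -827.6 - (-838.7) = 11.1

11.1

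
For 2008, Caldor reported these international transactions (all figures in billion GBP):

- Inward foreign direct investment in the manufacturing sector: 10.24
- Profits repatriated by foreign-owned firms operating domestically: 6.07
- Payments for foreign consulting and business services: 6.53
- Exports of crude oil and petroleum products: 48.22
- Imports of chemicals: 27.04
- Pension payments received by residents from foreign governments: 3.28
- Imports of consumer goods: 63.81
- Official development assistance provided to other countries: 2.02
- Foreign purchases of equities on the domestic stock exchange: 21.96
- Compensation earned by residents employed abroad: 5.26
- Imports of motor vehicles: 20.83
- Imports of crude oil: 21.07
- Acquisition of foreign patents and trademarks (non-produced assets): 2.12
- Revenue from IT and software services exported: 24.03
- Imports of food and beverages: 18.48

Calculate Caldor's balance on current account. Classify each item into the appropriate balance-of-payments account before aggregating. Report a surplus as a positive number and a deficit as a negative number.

-85.06

Goods: -21.07 - 27.04 + 48.22 - 20.83 - 63.81 - 18.48 = -103.01
Services: -6.53 + 24.03 = 17.50
Primary income: -6.07 + 5.26 = -0.81
Secondary income: -2.02 + 3.28 = 1.26
Current account = (-103.01) + 17.50 + (-0.81) + 1.26 = -85.06
(Excluded from the current account — financial account: inward foreign direct investment in the manufacturing sector 10.24, foreign purchases of equities on the domestic stock exchange 21.96; capital account: acquisition of foreign patents and trademarks (non-produced assets) 2.12.)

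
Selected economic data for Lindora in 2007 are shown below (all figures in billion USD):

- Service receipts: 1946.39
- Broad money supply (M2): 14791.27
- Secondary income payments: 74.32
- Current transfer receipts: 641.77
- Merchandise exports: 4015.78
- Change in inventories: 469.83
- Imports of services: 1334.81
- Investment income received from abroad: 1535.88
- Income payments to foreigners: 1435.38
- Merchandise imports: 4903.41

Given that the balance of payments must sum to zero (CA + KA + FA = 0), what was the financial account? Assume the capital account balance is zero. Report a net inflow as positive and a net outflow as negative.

Goods balance = 4015.78 - 4903.41 = -887.63
Services balance = 1946.39 - 1334.81 = 611.58
Trade balance (goods + services) = -887.63 + 611.58 = -276.05
Net primary income = 1535.88 - 1435.38 = 100.50
Net secondary income = 641.77 - 74.32 = 567.45
Current account = -276.05 + 100.50 + 567.45 = 391.90
Financial account = -(391.90) = -391.90

-391.90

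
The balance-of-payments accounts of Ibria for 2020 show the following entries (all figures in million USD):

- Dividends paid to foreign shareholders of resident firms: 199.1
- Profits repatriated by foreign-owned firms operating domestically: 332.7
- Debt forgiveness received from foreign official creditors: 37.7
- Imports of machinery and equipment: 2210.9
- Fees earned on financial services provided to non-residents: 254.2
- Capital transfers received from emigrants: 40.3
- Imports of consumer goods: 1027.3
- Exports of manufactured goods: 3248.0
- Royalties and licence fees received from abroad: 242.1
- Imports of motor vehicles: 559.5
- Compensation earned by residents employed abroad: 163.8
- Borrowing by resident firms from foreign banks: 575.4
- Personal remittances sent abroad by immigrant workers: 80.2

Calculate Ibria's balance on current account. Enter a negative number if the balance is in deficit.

Goods: 3248.0 - 1027.3 - 559.5 - 2210.9 = -549.7
Services: 254.2 + 242.1 = 496.3
Primary income: -199.1 + 163.8 - 332.7 = -368.0
Secondary income: -80.2
Current account = (-549.7) + 496.3 + (-368.0) + (-80.2) = -501.6
(Excluded from the current account — capital account: debt forgiveness received from foreign official creditors 37.7, capital transfers received from emigrants 40.3; financial account: borrowing by resident firms from foreign banks 575.4.)

-501.6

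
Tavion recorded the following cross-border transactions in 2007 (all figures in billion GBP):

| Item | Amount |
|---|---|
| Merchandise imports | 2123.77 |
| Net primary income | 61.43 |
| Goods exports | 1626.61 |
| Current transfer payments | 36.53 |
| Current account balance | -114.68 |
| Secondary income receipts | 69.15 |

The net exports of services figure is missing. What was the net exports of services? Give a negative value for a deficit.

Current account = goods balance + services balance + net primary income + net secondary income
Sum of the known components = -403.11
Net exports of services = CA - (known components) = -114.68 - (-403.11) = 288.43

288.43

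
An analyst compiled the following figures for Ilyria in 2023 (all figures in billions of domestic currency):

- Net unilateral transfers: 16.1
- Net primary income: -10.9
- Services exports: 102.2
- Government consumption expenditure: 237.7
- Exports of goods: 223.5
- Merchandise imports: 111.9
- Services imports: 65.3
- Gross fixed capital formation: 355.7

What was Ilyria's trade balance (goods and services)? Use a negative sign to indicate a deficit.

148.5

Goods balance = 223.5 - 111.9 = 111.6
Services balance = 102.2 - 65.3 = 36.9
Trade balance (goods + services) = 111.6 + 36.9 = 148.5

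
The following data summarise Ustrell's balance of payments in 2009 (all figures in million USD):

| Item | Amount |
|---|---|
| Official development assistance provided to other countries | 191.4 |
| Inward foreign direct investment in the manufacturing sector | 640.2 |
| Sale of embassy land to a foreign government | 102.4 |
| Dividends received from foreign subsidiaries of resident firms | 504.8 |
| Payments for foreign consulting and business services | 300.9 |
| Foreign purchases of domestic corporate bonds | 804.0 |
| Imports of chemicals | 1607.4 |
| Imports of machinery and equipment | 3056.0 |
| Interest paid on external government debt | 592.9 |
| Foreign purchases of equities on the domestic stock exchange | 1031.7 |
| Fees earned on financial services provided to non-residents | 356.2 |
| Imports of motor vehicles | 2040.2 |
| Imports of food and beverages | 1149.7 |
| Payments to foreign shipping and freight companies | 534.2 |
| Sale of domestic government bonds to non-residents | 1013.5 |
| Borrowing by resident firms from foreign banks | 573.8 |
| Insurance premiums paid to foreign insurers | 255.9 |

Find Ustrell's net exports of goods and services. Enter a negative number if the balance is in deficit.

-8588.1

Goods: -2040.2 - 1607.4 - 1149.7 - 3056.0 = -7853.3
Services: -300.9 + 356.2 - 534.2 - 255.9 = -734.8
Trade balance = -7853.3 + (-734.8) = -8588.1
(Excluded from the trade balance — secondary income: official development assistance provided to other countries 191.4; financial account: inward foreign direct investment in the manufacturing sector 640.2, foreign purchases of domestic corporate bonds 804.0, foreign purchases of equities on the domestic stock exchange 1031.7, sale of domestic government bonds to non-residents 1013.5, borrowing by resident firms from foreign banks 573.8; capital account: sale of embassy land to a foreign government 102.4; primary income: dividends received from foreign subsidiaries of resident firms 504.8, interest paid on external government debt 592.9.)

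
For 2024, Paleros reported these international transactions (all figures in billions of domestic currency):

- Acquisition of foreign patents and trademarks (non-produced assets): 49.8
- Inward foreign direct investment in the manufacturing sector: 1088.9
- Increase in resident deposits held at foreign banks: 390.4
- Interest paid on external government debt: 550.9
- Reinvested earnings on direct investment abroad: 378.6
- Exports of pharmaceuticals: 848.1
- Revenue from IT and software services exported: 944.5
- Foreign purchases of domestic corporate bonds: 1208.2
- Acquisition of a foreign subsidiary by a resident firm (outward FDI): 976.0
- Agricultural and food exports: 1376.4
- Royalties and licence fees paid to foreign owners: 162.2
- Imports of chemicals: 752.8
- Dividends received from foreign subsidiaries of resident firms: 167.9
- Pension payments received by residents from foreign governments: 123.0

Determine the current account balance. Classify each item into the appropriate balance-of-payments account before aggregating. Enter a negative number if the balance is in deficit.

2372.6

Goods: 1376.4 + 848.1 - 752.8 = 1471.7
Services: 944.5 - 162.2 = 782.3
Primary income: -550.9 + 167.9 + 378.6 = -4.4
Secondary income: 123.0
Current account = 1471.7 + 782.3 + (-4.4) + 123.0 = 2372.6
(Excluded from the current account — capital account: acquisition of foreign patents and trademarks (non-produced assets) 49.8; financial account: inward foreign direct investment in the manufacturing sector 1088.9, increase in resident deposits held at foreign banks 390.4, foreign purchases of domestic corporate bonds 1208.2, acquisition of a foreign subsidiary by a resident firm (outward FDI) 976.0.)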